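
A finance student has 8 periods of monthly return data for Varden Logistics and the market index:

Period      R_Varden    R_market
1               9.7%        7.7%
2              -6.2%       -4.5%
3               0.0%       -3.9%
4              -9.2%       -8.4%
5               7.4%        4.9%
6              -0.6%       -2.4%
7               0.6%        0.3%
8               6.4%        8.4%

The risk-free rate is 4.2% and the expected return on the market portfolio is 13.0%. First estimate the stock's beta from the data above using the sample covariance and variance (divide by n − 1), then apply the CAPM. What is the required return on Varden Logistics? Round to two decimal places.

Mean R_i = (9.7 − 6.2 + 0.0 − 9.2 + 7.4 − 0.6 + 0.6 + 6.4) / 8 = 1.0125%
Mean R_m = (7.7 − 4.5 − 3.9 − 8.4 + 4.9 − 2.4 + 0.3 + 8.4) / 8 = 0.2625%
Σ(R_i − R̄_i)(R_m − R̄_m) = 269.3838  ⇒  Cov = 269.3838 / 7 = 38.4834
Σ(R_m − R̄_m)² = 265.1788  ⇒  Var(R_m) = 265.1788 / 7 = 37.8827
β = Cov / Var(R_m) = 38.4834 / 37.8827 = 1.0159
MRP = 13.0% − 4.2% = 8.80%
E(R) = R_f + β × MRP = 4.2% + 1.0159 × 8.8% = 13.14%

13.14%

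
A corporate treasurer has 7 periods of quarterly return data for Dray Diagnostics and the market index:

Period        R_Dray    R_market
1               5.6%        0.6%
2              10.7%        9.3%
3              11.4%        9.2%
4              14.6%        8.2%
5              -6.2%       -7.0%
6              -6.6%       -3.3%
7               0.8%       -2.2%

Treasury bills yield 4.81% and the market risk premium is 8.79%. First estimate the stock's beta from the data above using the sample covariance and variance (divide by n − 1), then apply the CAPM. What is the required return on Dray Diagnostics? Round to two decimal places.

Mean R_i = (5.6 + 10.7 + 11.4 + 14.6 − 6.2 − 6.6 + 0.8) / 7 = 4.3286%
Mean R_m = (0.6 + 9.3 + 9.2 + 8.2 − 7.0 − 3.3 − 2.2) / 7 = 2.1143%
Σ(R_i − R̄_i)(R_m − R̄_m) = 326.8271  ⇒  Cov = 326.8271 / 6 = 54.4712
Σ(R_m − R̄_m)² = 272.1686  ⇒  Var(R_m) = 272.1686 / 6 = 45.3614
β = Cov / Var(R_m) = 54.4712 / 45.3614 = 1.2008
E(R) = R_f + β × MRP = 4.81% + 1.2008 × 8.79% = 15.37%

15.37%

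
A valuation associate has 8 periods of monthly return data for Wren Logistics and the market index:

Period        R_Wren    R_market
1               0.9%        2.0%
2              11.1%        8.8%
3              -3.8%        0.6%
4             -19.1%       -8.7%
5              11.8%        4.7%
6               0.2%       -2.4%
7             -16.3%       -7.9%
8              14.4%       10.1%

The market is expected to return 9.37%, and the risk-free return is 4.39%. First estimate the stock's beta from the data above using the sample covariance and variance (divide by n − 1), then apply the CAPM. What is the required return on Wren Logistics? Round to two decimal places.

13.00%

Mean R_i = (0.9 + 11.1 − 3.8 − 19.1 + 11.8 + 0.2 − 16.3 + 14.4) / 8 = -0.1000%
Mean R_m = (2.0 + 8.8 + 0.6 − 8.7 + 4.7 − 2.4 − 7.9 + 10.1) / 8 = 0.9000%
Σ(R_i − R̄_i)(R_m − R̄_m) = 593.2800  ⇒  Cov = 593.2800 / 7 = 84.7543
Σ(R_m − R̄_m)² = 343.2800  ⇒  Var(R_m) = 343.2800 / 7 = 49.0400
β = Cov / Var(R_m) = 84.7543 / 49.0400 = 1.7283
MRP = 9.37% − 4.39% = 4.98%
E(R) = R_f + β × MRP = 4.39% + 1.7283 × 4.98% = 13.00%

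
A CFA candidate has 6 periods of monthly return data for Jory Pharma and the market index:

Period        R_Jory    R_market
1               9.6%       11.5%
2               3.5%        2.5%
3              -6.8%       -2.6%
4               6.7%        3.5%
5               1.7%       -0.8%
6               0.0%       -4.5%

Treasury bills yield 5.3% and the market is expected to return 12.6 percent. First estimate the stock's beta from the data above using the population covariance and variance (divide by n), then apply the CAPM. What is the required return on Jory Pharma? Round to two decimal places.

11.36%

Mean R_i = (9.6 + 3.5 − 6.8 + 6.7 + 1.7 + 0.0) / 6 = 2.4500%
Mean R_m = (11.5 + 2.5 − 2.6 + 3.5 − 0.8 − 4.5) / 6 = 1.6000%
Σ(R_i − R̄_i)(R_m − R̄_m) = 135.4000  ⇒  Cov = 135.4000 / 6 = 22.5667
Σ(R_m − R̄_m)² = 163.0400  ⇒  Var(R_m) = 163.0400 / 6 = 27.1733
β = Cov / Var(R_m) = 22.5667 / 27.1733 = 0.8305
MRP = 12.6% − 5.3% = 7.30%
E(R) = R_f + β × MRP = 5.3% + 0.8305 × 7.3% = 11.36%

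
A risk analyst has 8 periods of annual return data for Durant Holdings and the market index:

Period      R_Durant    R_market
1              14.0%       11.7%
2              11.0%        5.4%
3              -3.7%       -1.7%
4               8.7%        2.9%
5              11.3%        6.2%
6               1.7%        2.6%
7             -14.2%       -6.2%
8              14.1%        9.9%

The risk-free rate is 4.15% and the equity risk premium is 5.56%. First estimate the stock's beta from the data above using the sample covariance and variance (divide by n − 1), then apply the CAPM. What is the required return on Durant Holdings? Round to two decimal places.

13.21%

Mean R_i = (14.0 + 11.0 − 3.7 + 8.7 + 11.3 + 1.7 − 14.2 + 14.1) / 8 = 5.3625%
Mean R_m = (11.7 + 5.4 − 1.7 + 2.9 + 6.2 + 2.6 − 6.2 + 9.9) / 8 = 3.8500%
Σ(R_i − R̄_i)(R_m − R̄_m) = 391.6650  ⇒  Cov = 391.6650 / 7 = 55.9521
Σ(R_m − R̄_m)² = 240.4200  ⇒  Var(R_m) = 240.4200 / 7 = 34.3457
β = Cov / Var(R_m) = 55.9521 / 34.3457 = 1.6291
E(R) = R_f + β × MRP = 4.15% + 1.6291 × 5.56% = 13.21%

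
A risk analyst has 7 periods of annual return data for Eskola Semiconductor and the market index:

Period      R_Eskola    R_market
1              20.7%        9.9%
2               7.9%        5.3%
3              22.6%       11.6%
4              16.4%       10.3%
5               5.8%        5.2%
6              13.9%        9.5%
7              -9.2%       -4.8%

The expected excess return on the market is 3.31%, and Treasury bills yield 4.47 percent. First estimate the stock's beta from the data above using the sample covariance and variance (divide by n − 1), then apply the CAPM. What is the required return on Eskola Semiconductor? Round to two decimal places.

Mean R_i = (20.7 + 7.9 + 22.6 + 16.4 + 5.8 + 13.9 − 9.2) / 7 = 11.1571%
Mean R_m = (9.9 + 5.3 + 11.6 + 10.3 + 5.2 + 9.5 − 4.8) / 7 = 6.7143%
Σ(R_i − R̄_i)(R_m − R̄_m) = 359.8643  ⇒  Cov = 359.8643 / 6 = 59.9774
Σ(R_m − R̄_m)² = 191.5086  ⇒  Var(R_m) = 191.5086 / 6 = 31.9181
β = Cov / Var(R_m) = 59.9774 / 31.9181 = 1.8791
E(R) = R_f + β × MRP = 4.47% + 1.8791 × 3.31% = 10.69%

10.69%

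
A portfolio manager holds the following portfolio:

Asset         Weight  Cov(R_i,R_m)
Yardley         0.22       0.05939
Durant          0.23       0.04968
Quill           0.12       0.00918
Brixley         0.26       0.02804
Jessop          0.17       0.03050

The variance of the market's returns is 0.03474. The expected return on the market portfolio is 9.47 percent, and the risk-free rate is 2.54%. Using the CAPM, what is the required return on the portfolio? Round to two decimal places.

10.13%

β_Yardley = 0.05939 / 0.03474 = 1.7096
β_Durant = 0.04968 / 0.03474 = 1.4301
β_Quill = 0.00918 / 0.03474 = 0.2642
β_Brixley = 0.02804 / 0.03474 = 0.8071
β_Jessop = 0.03050 / 0.03474 = 0.8780
β_P = Σ w_i β_i = 0.22×1.7096 + 0.23×1.4301 + 0.12×0.2642 + 0.26×0.8071 + 0.17×0.8780 = 1.0958
MRP = 9.47% − 2.54% = 6.93%
E(R_P) = R_f + β_P × MRP = 2.54% + 1.0958 × 6.93% = 10.13%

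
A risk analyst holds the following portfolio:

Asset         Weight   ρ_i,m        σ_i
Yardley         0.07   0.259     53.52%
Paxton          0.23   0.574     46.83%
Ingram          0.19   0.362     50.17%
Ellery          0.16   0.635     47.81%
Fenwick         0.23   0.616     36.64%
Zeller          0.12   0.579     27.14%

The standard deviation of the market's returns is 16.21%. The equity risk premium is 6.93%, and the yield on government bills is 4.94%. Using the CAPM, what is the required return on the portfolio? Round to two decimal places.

14.58%

β_Yardley = 0.259 × 53.52% / 16.21% = 0.8551
β_Paxton = 0.574 × 46.83% / 16.21% = 1.6583
β_Ingram = 0.362 × 50.17% / 16.21% = 1.1204
β_Ellery = 0.635 × 47.81% / 16.21% = 1.8729
β_Fenwick = 0.616 × 36.64% / 16.21% = 1.3924
β_Zeller = 0.579 × 27.14% / 16.21% = 0.9694
β_P = Σ w_i β_i = 0.07×0.8551 + 0.23×1.6583 + 0.19×1.1204 + 0.16×1.8729 + 0.23×1.3924 + 0.12×0.9694 = 1.3904
E(R_P) = R_f + β_P × MRP = 4.94% + 1.3904 × 6.93% = 14.58%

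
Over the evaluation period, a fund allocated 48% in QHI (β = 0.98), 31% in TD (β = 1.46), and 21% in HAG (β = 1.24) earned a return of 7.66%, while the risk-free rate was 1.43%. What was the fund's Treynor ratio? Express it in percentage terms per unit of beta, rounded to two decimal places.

5.26%

β_P = 0.48×0.98 + 0.31×1.46 + 0.21×1.24 = 1.1834
Treynor = (R_P − R_f) / β_P = (7.66% − 1.43%) / 1.1834 = 6.23% / 1.1834 = 5.26%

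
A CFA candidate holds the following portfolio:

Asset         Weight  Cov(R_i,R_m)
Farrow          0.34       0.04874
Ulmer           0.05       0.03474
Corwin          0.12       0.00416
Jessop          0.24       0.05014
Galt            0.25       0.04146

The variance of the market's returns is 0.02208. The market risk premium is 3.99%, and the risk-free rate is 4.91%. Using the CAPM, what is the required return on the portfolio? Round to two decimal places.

12.36%

β_Farrow = 0.04874 / 0.02208 = 2.2074
β_Ulmer = 0.03474 / 0.02208 = 1.5734
β_Corwin = 0.00416 / 0.02208 = 0.1884
β_Jessop = 0.05014 / 0.02208 = 2.2708
β_Galt = 0.04146 / 0.02208 = 1.8777
β_P = Σ w_i β_i = 0.34×2.2074 + 0.05×1.5734 + 0.12×0.1884 + 0.24×2.2708 + 0.25×1.8777 = 1.8662
E(R_P) = R_f + β_P × MRP = 4.91% + 1.8662 × 3.99% = 12.36%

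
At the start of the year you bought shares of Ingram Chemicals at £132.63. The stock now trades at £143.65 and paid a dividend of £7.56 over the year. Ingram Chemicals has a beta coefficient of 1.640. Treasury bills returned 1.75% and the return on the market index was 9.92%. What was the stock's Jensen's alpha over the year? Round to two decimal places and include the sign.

Realised HPR = (P1 + D1 − P0) / P0 = (143.65 + 7.56 − 132.63) / 132.63 = 18.58 / 132.63 = 14.0089%
MRP = 9.92% − 1.75% = 8.17%
CAPM required = R_f + β·MRP = 1.75% + 1.640 × 8.17% = 15.14880%
α = realised − required = 14.0089% − 15.14880% = -1.14%

-1.14%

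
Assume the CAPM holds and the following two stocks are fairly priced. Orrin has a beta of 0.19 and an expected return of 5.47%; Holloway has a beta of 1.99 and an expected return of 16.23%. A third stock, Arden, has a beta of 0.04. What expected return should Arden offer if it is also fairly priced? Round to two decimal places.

4.57%

MRP (SML slope) = (16.23% − 5.47%) / (1.99 − 0.19) = 10.76% / 1.80 = 5.9778%
R_f (intercept) = 5.47% − 0.19 × 5.9778% = 4.3342%
E(R_Arden) = R_f + β × MRP = 4.3342% + 0.04 × 5.9778% = 4.57%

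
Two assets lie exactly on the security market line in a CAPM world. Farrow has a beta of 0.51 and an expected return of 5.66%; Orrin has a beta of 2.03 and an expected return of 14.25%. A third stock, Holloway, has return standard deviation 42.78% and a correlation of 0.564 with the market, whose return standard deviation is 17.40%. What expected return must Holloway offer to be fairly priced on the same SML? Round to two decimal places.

10.61%

MRP = (14.25% − 5.66%) / (2.03 − 0.51) = 5.6513%
R_f = 5.66% − 0.51 × 5.6513% = 2.7778%
β_Holloway = ρ·σ_i/σ_m = 0.564 × 42.78 / 17.40 = 1.3867
E(R_Holloway) = R_f + β × MRP = 2.7778% + 1.3867 × 5.6513% = 10.61%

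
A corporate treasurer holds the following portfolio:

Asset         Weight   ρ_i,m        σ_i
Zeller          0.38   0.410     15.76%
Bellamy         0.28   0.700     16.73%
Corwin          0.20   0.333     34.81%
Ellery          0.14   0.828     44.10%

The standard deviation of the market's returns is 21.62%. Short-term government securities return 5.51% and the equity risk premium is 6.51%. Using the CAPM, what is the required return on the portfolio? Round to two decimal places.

9.47%

β_Zeller = 0.410 × 15.76% / 21.62% = 0.2989
β_Bellamy = 0.700 × 16.73% / 21.62% = 0.5417
β_Corwin = 0.333 × 34.81% / 21.62% = 0.5362
β_Ellery = 0.828 × 44.10% / 21.62% = 1.6889
β_P = Σ w_i β_i = 0.38×0.2989 + 0.28×0.5417 + 0.20×0.5362 + 0.14×1.6889 = 0.6089
E(R_P) = R_f + β_P × MRP = 5.51% + 0.6089 × 6.51% = 9.47%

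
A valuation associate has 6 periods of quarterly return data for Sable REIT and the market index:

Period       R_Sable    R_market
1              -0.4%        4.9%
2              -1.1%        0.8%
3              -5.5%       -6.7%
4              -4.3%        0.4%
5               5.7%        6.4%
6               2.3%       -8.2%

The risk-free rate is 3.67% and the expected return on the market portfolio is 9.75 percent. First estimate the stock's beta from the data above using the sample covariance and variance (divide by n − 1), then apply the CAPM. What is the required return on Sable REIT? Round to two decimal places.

5.34%

Mean R_i = (-0.4 − 1.1 − 5.5 − 4.3 + 5.7 + 2.3) / 6 = -0.5500%
Mean R_m = (4.9 + 0.8 − 6.7 + 0.4 + 6.4 − 8.2) / 6 = -0.4000%
Σ(R_i − R̄_i)(R_m − R̄_m) = 48.5900  ⇒  Cov = 48.5900 / 5 = 9.7180
Σ(R_m − R̄_m)² = 176.9400  ⇒  Var(R_m) = 176.9400 / 5 = 35.3880
β = Cov / Var(R_m) = 9.7180 / 35.3880 = 0.2746
MRP = 9.75% − 3.67% = 6.08%
E(R) = R_f + β × MRP = 3.67% + 0.2746 × 6.08% = 5.34%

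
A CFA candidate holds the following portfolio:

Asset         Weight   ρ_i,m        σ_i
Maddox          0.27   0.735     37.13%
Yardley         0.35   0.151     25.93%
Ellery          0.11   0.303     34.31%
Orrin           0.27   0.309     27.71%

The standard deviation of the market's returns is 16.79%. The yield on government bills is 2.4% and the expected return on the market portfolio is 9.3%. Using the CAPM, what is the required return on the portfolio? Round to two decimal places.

β_Maddox = 0.735 × 37.13% / 16.79% = 1.6254
β_Yardley = 0.151 × 25.93% / 16.79% = 0.2332
β_Ellery = 0.303 × 34.31% / 16.79% = 0.6192
β_Orrin = 0.309 × 27.71% / 16.79% = 0.5100
β_P = Σ w_i β_i = 0.27×1.6254 + 0.35×0.2332 + 0.11×0.6192 + 0.27×0.5100 = 0.7263
MRP = 9.3% − 2.4% = 6.90%
E(R_P) = R_f + β_P × MRP = 2.4% + 0.7263 × 6.9% = 7.41%

7.41%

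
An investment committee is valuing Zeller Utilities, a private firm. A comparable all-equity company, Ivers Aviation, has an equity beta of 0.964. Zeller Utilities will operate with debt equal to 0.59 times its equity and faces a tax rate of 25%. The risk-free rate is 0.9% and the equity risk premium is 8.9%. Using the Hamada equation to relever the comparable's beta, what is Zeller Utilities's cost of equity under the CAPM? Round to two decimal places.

13.28%

β_L = β_U × [1 + (1 − t)(D/E)] = 0.964 × [1 + (1 − 0.25) × 0.59]
    = 0.964 × [1 + 0.75 × 0.59] = 0.964 × 1.4425 = 1.3906
E(R) = R_f + β_L × MRP = 0.9% + 1.3906 × 8.9% = 13.28%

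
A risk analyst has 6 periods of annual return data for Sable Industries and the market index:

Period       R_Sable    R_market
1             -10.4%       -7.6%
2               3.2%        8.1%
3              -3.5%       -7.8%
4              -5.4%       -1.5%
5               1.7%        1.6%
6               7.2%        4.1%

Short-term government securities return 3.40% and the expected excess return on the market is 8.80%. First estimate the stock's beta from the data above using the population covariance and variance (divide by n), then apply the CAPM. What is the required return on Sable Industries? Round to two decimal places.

10.68%

Mean R_i = (-10.4 + 3.2 − 3.5 − 5.4 + 1.7 + 7.2) / 6 = -1.2000%
Mean R_m = (-7.6 + 8.1 − 7.8 − 1.5 + 1.6 + 4.1) / 6 = -0.5167%
Σ(R_i − R̄_i)(R_m − R̄_m) = 168.8800  ⇒  Cov = 168.8800 / 6 = 28.1467
Σ(R_m − R̄_m)² = 204.2283  ⇒  Var(R_m) = 204.2283 / 6 = 34.0381
β = Cov / Var(R_m) = 28.1467 / 34.0381 = 0.8269
E(R) = R_f + β × MRP = 3.40% + 0.8269 × 8.80% = 10.68%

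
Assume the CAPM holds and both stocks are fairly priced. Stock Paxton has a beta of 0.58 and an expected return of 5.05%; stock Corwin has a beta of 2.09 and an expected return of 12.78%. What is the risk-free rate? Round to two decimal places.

2.08%

Both satisfy E(R) = R_f + β·MRP, so the slope of the SML is
MRP = (12.78% − 5.05%) / (2.09 − 0.58) = 7.73% / 1.51 = 5.1192%
R_f = E(R_Paxton) − β_Paxton·MRP = 5.05% − 0.58 × 5.1192% = 2.0809%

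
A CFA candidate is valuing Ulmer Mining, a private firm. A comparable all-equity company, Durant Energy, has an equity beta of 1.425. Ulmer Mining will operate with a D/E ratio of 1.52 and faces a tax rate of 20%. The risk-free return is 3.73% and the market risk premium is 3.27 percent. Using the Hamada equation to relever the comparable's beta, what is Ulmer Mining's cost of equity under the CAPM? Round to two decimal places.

14.06%

β_L = β_U × [1 + (1 − t)(D/E)] = 1.425 × [1 + (1 − 0.20) × 1.52]
    = 1.425 × [1 + 0.80 × 1.52] = 1.425 × 2.2160 = 3.1578
E(R) = R_f + β_L × MRP = 3.73% + 3.1578 × 3.27% = 14.06%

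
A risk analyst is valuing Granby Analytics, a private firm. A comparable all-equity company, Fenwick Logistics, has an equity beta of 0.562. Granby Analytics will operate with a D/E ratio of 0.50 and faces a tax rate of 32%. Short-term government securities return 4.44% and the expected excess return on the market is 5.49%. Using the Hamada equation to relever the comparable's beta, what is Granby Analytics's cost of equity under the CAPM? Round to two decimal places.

β_L = β_U × [1 + (1 − t)(D/E)] = 0.562 × [1 + (1 − 0.32) × 0.50]
    = 0.562 × [1 + 0.68 × 0.50] = 0.562 × 1.3400 = 0.7531
E(R) = R_f + β_L × MRP = 4.44% + 0.7531 × 5.49% = 8.57%

8.57%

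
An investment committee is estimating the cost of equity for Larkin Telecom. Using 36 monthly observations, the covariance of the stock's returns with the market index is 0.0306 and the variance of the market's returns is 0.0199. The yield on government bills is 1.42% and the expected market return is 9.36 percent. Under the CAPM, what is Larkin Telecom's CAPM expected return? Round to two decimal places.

β = Cov(R_i, R_m) / Var(R_m) = 0.0306 / 0.0199 = 1.5377
MRP = 9.36% − 1.42% = 7.94%
E(R) = R_f + β × MRP = 1.42% + 1.5377 × 7.94% = 13.63%

13.63%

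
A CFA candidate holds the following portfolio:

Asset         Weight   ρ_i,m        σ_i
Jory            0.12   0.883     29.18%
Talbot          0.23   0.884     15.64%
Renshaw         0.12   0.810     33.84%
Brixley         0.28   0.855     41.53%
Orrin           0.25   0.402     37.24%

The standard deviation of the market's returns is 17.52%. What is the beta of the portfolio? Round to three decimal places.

β_Jory = 0.883 × 29.18% / 17.52% = 1.4707
β_Talbot = 0.884 × 15.64% / 17.52% = 0.7891
β_Renshaw = 0.810 × 33.84% / 17.52% = 1.5645
β_Brixley = 0.855 × 41.53% / 17.52% = 2.0267
β_Orrin = 0.402 × 37.24% / 17.52% = 0.8545
β_P = Σ w_i β_i = 0.12×1.4707 + 0.23×0.7891 + 0.12×1.5645 + 0.28×2.0267 + 0.25×0.8545 = 1.3268

1.327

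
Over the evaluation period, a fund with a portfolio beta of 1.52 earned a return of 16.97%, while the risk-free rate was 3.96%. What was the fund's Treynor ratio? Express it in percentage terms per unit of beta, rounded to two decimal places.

Treynor = (R_P − R_f) / β_P = (16.97% − 3.96%) / 1.5200 = 13.01% / 1.5200 = 8.56%

8.56%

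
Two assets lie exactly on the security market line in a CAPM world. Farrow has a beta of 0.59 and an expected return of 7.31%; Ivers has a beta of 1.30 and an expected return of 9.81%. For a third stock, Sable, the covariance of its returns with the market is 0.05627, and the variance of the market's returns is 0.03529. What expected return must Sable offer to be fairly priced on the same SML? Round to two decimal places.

10.85%

MRP = (9.81% − 7.31%) / (1.30 − 0.59) = 3.5211%
R_f = 7.31% − 0.59 × 3.5211% = 5.2326%
β_Sable = Cov / Var(R_m) = 0.05627 / 0.03529 = 1.5945
E(R_Sable) = R_f + β × MRP = 5.2326% + 1.5945 × 3.5211% = 10.85%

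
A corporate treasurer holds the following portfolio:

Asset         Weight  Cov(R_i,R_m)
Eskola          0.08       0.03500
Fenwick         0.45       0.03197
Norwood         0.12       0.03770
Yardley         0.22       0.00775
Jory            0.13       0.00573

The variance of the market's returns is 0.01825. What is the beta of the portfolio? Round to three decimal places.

β_Eskola = 0.03500 / 0.01825 = 1.9178
β_Fenwick = 0.03197 / 0.01825 = 1.7518
β_Norwood = 0.03770 / 0.01825 = 2.0658
β_Yardley = 0.00775 / 0.01825 = 0.4247
β_Jory = 0.00573 / 0.01825 = 0.3140
β_P = Σ w_i β_i = 0.08×1.9178 + 0.45×1.7518 + 0.12×2.0658 + 0.22×0.4247 + 0.13×0.3140 = 1.3239

1.324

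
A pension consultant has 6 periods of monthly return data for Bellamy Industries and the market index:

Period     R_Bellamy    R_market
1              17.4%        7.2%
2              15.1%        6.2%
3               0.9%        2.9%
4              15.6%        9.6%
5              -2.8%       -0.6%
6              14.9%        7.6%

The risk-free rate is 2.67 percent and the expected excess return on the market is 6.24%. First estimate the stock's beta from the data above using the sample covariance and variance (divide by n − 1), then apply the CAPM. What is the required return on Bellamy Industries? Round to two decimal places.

Mean R_i = (17.4 + 15.1 + 0.9 + 15.6 − 2.8 + 14.9) / 6 = 10.1833%
Mean R_m = (7.2 + 6.2 + 2.9 + 9.6 − 0.6 + 7.6) / 6 = 5.4833%
Σ(R_i − R̄_i)(R_m − R̄_m) = 151.1583  ⇒  Cov = 151.1583 / 5 = 30.2317
Σ(R_m − R̄_m)² = 68.5683  ⇒  Var(R_m) = 68.5683 / 5 = 13.7137
β = Cov / Var(R_m) = 30.2317 / 13.7137 = 2.2045
E(R) = R_f + β × MRP = 2.67% + 2.2045 × 6.24% = 16.43%

16.43%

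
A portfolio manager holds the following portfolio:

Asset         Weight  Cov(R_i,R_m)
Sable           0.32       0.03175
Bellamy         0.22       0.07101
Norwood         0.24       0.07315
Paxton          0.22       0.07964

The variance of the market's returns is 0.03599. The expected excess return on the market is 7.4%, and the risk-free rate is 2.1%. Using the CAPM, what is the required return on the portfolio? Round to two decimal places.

β_Sable = 0.03175 / 0.03599 = 0.8822
β_Bellamy = 0.07101 / 0.03599 = 1.9730
β_Norwood = 0.07315 / 0.03599 = 2.0325
β_Paxton = 0.07964 / 0.03599 = 2.2128
β_P = Σ w_i β_i = 0.32×0.8822 + 0.22×1.9730 + 0.24×2.0325 + 0.22×2.2128 = 1.6910
E(R_P) = R_f + β_P × MRP = 2.1% + 1.6910 × 7.4% = 14.61%

14.61%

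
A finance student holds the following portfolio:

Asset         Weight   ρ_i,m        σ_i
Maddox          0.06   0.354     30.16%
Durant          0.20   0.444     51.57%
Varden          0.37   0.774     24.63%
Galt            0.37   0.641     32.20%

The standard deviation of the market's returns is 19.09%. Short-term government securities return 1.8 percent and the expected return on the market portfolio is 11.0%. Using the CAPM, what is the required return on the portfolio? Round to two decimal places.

11.40%

β_Maddox = 0.354 × 30.16% / 19.09% = 0.5593
β_Durant = 0.444 × 51.57% / 19.09% = 1.1994
β_Varden = 0.774 × 24.63% / 19.09% = 0.9986
β_Galt = 0.641 × 32.20% / 19.09% = 1.0812
β_P = Σ w_i β_i = 0.06×0.5593 + 0.20×1.1994 + 0.37×0.9986 + 0.37×1.0812 = 1.0430
MRP = 11.0% − 1.8% = 9.20%
E(R_P) = R_f + β_P × MRP = 1.8% + 1.0430 × 9.2% = 11.40%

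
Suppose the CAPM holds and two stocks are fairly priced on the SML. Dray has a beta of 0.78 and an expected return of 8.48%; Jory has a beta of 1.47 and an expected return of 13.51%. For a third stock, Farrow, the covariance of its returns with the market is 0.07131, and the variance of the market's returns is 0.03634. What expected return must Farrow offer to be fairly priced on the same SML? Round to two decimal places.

17.10%

MRP = (13.51% − 8.48%) / (1.47 − 0.78) = 7.2899%
R_f = 8.48% − 0.78 × 7.2899% = 2.7939%
β_Farrow = Cov / Var(R_m) = 0.07131 / 0.03634 = 1.9623
E(R_Farrow) = R_f + β × MRP = 2.7939% + 1.9623 × 7.2899% = 17.10%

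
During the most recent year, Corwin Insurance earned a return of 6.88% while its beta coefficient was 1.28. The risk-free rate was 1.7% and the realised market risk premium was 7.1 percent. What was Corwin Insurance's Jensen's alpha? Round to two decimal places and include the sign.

CAPM benchmark = R_f + β(R_m − R_f) = 1.7% + 1.28 × 7.1% = 10.7880%
α = actual − benchmark = 6.88% − 10.7880% = -3.91%

-3.91%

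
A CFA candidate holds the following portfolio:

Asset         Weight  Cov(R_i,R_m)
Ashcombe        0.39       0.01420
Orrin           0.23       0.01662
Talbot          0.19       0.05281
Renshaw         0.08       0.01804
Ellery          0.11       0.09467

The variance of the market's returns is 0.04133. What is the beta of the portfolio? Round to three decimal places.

0.756

β_Ashcombe = 0.01420 / 0.04133 = 0.3436
β_Orrin = 0.01662 / 0.04133 = 0.4021
β_Talbot = 0.05281 / 0.04133 = 1.2778
β_Renshaw = 0.01804 / 0.04133 = 0.4365
β_Ellery = 0.09467 / 0.04133 = 2.2906
β_P = Σ w_i β_i = 0.39×0.3436 + 0.23×0.4021 + 0.19×1.2778 + 0.08×0.4365 + 0.11×2.2906 = 0.7562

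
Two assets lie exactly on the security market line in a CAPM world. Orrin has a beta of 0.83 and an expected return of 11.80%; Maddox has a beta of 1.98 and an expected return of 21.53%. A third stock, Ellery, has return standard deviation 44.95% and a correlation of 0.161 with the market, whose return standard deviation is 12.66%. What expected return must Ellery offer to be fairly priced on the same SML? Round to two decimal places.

MRP = (21.53% − 11.80%) / (1.98 − 0.83) = 8.4609%
R_f = 11.80% − 0.83 × 8.4609% = 4.7775%
β_Ellery = ρ·σ_i/σ_m = 0.161 × 44.95 / 12.66 = 0.5716
E(R_Ellery) = R_f + β × MRP = 4.7775% + 0.5716 × 8.4609% = 9.61%

9.61%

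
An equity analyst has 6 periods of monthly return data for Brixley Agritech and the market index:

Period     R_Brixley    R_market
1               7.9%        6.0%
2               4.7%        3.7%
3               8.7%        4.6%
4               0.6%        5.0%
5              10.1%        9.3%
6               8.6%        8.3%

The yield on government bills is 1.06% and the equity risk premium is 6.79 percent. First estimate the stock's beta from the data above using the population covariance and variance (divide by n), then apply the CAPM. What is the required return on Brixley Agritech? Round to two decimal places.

Mean R_i = (7.9 + 4.7 + 8.7 + 0.6 + 10.1 + 8.6) / 6 = 6.7667%
Mean R_m = (6.0 + 3.7 + 4.6 + 5.0 + 9.3 + 8.3) / 6 = 6.1500%
Σ(R_i − R̄_i)(R_m − R̄_m) = 23.4300  ⇒  Cov = 23.4300 / 6 = 3.9050
Σ(R_m − R̄_m)² = 24.2950  ⇒  Var(R_m) = 24.2950 / 6 = 4.0492
β = Cov / Var(R_m) = 3.9050 / 4.0492 = 0.9644
E(R) = R_f + β × MRP = 1.06% + 0.9644 × 6.79% = 7.61%

7.61%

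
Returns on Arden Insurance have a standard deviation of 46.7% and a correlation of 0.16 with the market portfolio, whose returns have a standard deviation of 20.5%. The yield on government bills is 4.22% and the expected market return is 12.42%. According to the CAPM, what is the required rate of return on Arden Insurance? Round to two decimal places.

7.21%

β = ρ × σ_i / σ_m = 0.16 × 46.7% / 20.5% = 0.3645
MRP = 12.42% − 4.22% = 8.20%
E(R) = 4.22% + 0.3645 × 8.20% = 7.21%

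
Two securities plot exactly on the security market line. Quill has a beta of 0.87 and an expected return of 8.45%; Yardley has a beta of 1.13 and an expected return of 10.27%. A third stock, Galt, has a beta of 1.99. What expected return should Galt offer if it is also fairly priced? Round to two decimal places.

16.29%

MRP (SML slope) = (10.27% − 8.45%) / (1.13 − 0.87) = 1.82% / 0.26 = 7.0000%
R_f (intercept) = 8.45% − 0.87 × 7.0000% = 2.3600%
E(R_Galt) = R_f + β × MRP = 2.3600% + 1.99 × 7.0000% = 16.29%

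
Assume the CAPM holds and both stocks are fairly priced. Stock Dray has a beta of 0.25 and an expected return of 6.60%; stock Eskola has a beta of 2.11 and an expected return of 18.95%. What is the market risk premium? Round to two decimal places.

6.64%

Both satisfy E(R) = R_f + β·MRP, so the slope of the SML is
MRP = (18.95% − 6.60%) / (2.11 − 0.25) = 12.35% / 1.86 = 6.6398%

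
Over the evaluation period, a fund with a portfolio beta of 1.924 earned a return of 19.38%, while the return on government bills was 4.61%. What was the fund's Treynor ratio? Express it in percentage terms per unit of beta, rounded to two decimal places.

Treynor = (R_P − R_f) / β_P = (19.38% − 4.61%) / 1.9240 = 14.77% / 1.9240 = 7.68%

7.68%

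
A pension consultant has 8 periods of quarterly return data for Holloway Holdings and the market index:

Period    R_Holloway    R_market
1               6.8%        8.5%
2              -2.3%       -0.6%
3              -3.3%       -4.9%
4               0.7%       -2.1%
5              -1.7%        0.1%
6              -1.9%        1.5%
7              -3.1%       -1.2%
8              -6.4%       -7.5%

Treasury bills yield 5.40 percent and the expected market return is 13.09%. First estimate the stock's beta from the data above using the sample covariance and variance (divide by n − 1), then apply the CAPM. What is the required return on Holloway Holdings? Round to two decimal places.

Mean R_i = (6.8 − 2.3 − 3.3 + 0.7 − 1.7 − 1.9 − 3.1 − 6.4) / 8 = -1.4000%
Mean R_m = (8.5 − 0.6 − 4.9 − 2.1 + 0.1 + 1.5 − 1.2 − 7.5) / 8 = -0.7750%
Σ(R_i − R̄_i)(R_m − R̄_m) = 113.9000  ⇒  Cov = 113.9000 / 7 = 16.2714
Σ(R_m − R̄_m)² = 156.1750  ⇒  Var(R_m) = 156.1750 / 7 = 22.3107
β = Cov / Var(R_m) = 16.2714 / 22.3107 = 0.7293
MRP = 13.09% − 5.40% = 7.69%
E(R) = R_f + β × MRP = 5.40% + 0.7293 × 7.69% = 11.01%

11.01%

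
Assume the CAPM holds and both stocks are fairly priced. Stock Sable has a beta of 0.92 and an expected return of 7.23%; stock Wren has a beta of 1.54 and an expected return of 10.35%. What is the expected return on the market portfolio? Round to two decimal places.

7.63%

Both satisfy E(R) = R_f + β·MRP, so the slope of the SML is
MRP = (10.35% − 7.23%) / (1.54 − 0.92) = 3.12% / 0.62 = 5.0323%
R_f = E(R_Sable) − β_Sable·MRP = 7.23% − 0.92 × 5.0323% = 2.6003%
E(R_m) = R_f + MRP = 2.6003% + 5.0323% = 7.63%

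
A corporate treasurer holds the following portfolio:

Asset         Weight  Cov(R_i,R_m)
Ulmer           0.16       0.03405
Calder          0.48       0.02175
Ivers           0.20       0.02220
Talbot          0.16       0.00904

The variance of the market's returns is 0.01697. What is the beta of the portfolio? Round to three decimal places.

β_Ulmer = 0.03405 / 0.01697 = 2.0065
β_Calder = 0.02175 / 0.01697 = 1.2817
β_Ivers = 0.02220 / 0.01697 = 1.3082
β_Talbot = 0.00904 / 0.01697 = 0.5327
β_P = Σ w_i β_i = 0.16×2.0065 + 0.48×1.2817 + 0.20×1.3082 + 0.16×0.5327 = 1.2831

1.283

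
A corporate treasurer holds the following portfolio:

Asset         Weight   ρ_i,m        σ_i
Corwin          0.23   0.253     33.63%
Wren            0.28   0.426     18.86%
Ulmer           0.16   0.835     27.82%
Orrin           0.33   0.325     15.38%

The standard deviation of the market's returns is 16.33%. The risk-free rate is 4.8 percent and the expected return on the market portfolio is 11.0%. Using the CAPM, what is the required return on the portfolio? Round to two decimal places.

8.43%

β_Corwin = 0.253 × 33.63% / 16.33% = 0.5210
β_Wren = 0.426 × 18.86% / 16.33% = 0.4920
β_Ulmer = 0.835 × 27.82% / 16.33% = 1.4225
β_Orrin = 0.325 × 15.38% / 16.33% = 0.3061
β_P = Σ w_i β_i = 0.23×0.5210 + 0.28×0.4920 + 0.16×1.4225 + 0.33×0.3061 = 0.5862
MRP = 11.0% − 4.8% = 6.20%
E(R_P) = R_f + β_P × MRP = 4.8% + 0.5862 × 6.2% = 8.43%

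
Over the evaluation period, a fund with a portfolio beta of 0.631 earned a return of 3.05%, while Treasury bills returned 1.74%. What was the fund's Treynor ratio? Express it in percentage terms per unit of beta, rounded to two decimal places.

2.08%

Treynor = (R_P − R_f) / β_P = (3.05% − 1.74%) / 0.6310 = 1.31% / 0.6310 = 2.08%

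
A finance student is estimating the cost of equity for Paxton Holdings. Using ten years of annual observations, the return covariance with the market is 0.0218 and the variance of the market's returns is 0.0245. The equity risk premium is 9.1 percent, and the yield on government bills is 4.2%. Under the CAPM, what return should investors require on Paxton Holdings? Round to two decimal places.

β = Cov(R_i, R_m) / Var(R_m) = 0.0218 / 0.0245 = 0.8898
E(R) = R_f + β × MRP = 4.2% + 0.8898 × 9.1% = 12.30%

12.30%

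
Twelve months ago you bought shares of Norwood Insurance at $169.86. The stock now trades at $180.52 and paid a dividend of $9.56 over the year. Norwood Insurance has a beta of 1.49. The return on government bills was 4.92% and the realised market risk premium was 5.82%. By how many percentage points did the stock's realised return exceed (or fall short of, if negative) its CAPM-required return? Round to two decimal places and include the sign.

Realised HPR = (P1 + D1 − P0) / P0 = (180.52 + 9.56 − 169.86) / 169.86 = 20.22 / 169.86 = 11.9039%
CAPM required = R_f + β·MRP = 4.92% + 1.49 × 5.82% = 13.5918%
α = realised − required = 11.9039% − 13.5918% = -1.69%

-1.69%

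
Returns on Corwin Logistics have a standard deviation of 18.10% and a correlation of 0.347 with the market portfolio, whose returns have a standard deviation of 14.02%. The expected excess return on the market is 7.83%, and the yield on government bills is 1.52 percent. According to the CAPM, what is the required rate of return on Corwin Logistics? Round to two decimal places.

5.03%

β = ρ × σ_i / σ_m = 0.347 × 18.10% / 14.02% = 0.4480
E(R) = 1.52% + 0.4480 × 7.83% = 5.03%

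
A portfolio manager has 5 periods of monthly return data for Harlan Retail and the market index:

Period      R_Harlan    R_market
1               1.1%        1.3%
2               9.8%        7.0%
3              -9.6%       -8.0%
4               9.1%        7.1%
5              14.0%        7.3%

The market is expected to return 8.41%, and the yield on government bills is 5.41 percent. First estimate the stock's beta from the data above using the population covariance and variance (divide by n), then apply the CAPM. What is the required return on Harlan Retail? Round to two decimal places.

9.55%

Mean R_i = (1.1 + 9.8 − 9.6 + 9.1 + 14.0) / 5 = 4.8800%
Mean R_m = (1.3 + 7.0 − 8.0 + 7.1 + 7.3) / 5 = 2.9400%
Σ(R_i − R̄_i)(R_m − R̄_m) = 241.9040  ⇒  Cov = 241.9040 / 5 = 48.3808
Σ(R_m − R̄_m)² = 175.1720  ⇒  Var(R_m) = 175.1720 / 5 = 35.0344
β = Cov / Var(R_m) = 48.3808 / 35.0344 = 1.3810
MRP = 8.41% − 5.41% = 3.00%
E(R) = R_f + β × MRP = 5.41% + 1.3810 × 3.00% = 9.55%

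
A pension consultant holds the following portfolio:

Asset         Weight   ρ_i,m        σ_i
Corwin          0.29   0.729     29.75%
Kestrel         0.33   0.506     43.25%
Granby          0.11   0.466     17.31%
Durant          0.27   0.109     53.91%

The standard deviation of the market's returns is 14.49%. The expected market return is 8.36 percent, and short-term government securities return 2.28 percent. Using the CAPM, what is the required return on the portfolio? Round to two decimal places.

β_Corwin = 0.729 × 29.75% / 14.49% = 1.4967
β_Kestrel = 0.506 × 43.25% / 14.49% = 1.5103
β_Granby = 0.466 × 17.31% / 14.49% = 0.5567
β_Durant = 0.109 × 53.91% / 14.49% = 0.4055
β_P = Σ w_i β_i = 0.29×1.4967 + 0.33×1.5103 + 0.11×0.5567 + 0.27×0.4055 = 1.1032
MRP = 8.36% − 2.28% = 6.08%
E(R_P) = R_f + β_P × MRP = 2.28% + 1.1032 × 6.08% = 8.99%

8.99%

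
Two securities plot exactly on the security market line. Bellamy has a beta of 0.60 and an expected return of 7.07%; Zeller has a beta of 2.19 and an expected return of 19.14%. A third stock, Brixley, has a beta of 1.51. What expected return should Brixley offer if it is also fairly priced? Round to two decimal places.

MRP (SML slope) = (19.14% − 7.07%) / (2.19 − 0.60) = 12.07% / 1.59 = 7.5912%
R_f (intercept) = 7.07% − 0.60 × 7.5912% = 2.5153%
E(R_Brixley) = R_f + β × MRP = 2.5153% + 1.51 × 7.5912% = 13.98%

13.98%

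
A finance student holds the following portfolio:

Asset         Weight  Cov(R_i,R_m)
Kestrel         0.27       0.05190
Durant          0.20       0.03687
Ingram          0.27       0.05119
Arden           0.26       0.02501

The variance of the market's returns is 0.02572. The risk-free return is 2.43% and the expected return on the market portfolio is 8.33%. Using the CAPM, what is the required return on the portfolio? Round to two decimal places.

β_Kestrel = 0.05190 / 0.02572 = 2.0179
β_Durant = 0.03687 / 0.02572 = 1.4335
β_Ingram = 0.05119 / 0.02572 = 1.9903
β_Arden = 0.02501 / 0.02572 = 0.9724
β_P = Σ w_i β_i = 0.27×2.0179 + 0.20×1.4335 + 0.27×1.9903 + 0.26×0.9724 = 1.6217
MRP = 8.33% − 2.43% = 5.90%
E(R_P) = R_f + β_P × MRP = 2.43% + 1.6217 × 5.90% = 12.00%

12.00%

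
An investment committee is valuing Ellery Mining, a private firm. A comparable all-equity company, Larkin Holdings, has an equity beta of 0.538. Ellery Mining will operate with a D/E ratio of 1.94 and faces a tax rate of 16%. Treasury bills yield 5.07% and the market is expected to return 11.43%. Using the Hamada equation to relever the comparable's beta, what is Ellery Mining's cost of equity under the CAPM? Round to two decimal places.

14.07%

β_L = β_U × [1 + (1 − t)(D/E)] = 0.538 × [1 + (1 − 0.16) × 1.94]
    = 0.538 × [1 + 0.84 × 1.94] = 0.538 × 2.6296 = 1.4147
MRP = 11.43% − 5.07% = 6.36%
E(R) = R_f + β_L × MRP = 5.07% + 1.4147 × 6.36% = 14.07%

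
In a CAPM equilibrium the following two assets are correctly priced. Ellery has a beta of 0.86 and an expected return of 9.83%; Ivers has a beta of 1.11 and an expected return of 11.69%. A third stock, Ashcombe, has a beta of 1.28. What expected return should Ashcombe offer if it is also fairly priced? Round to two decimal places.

MRP (SML slope) = (11.69% − 9.83%) / (1.11 − 0.86) = 1.86% / 0.25 = 7.4400%
R_f (intercept) = 9.83% − 0.86 × 7.4400% = 3.4316%
E(R_Ashcombe) = R_f + β × MRP = 3.4316% + 1.28 × 7.4400% = 12.95%

12.95%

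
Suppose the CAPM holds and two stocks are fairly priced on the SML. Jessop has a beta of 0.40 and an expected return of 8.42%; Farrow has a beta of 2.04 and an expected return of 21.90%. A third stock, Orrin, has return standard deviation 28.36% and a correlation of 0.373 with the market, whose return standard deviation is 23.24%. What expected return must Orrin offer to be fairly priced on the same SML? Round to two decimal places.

8.87%

MRP = (21.90% − 8.42%) / (2.04 − 0.40) = 8.2195%
R_f = 8.42% − 0.40 × 8.2195% = 5.1322%
β_Orrin = ρ·σ_i/σ_m = 0.373 × 28.36 / 23.24 = 0.4552
E(R_Orrin) = R_f + β × MRP = 5.1322% + 0.4552 × 8.2195% = 8.87%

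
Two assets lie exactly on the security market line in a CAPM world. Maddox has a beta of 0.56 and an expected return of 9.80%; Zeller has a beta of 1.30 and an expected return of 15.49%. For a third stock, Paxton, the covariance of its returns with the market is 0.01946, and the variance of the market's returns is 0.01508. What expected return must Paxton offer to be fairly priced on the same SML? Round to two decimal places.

MRP = (15.49% − 9.80%) / (1.30 − 0.56) = 7.6892%
R_f = 9.80% − 0.56 × 7.6892% = 5.4940%
β_Paxton = Cov / Var(R_m) = 0.01946 / 0.01508 = 1.2905
E(R_Paxton) = R_f + β × MRP = 5.4940% + 1.2905 × 7.6892% = 15.42%

15.42%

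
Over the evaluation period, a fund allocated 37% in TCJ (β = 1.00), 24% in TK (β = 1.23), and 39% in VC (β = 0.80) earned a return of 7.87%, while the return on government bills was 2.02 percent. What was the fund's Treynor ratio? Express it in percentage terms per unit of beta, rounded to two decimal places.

β_P = 0.37×1.00 + 0.24×1.23 + 0.39×0.80 = 0.9772
Treynor = (R_P − R_f) / β_P = (7.87% − 2.02%) / 0.9772 = 5.85% / 0.9772 = 5.99%

5.99%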